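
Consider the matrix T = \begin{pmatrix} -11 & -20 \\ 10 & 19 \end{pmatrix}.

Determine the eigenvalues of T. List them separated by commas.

-1, 9

det(T - μI) = (-11 - μ)(19 - μ) - (-20)·(10) = μ^2 - 8μ - 9.
This factors as (μ + 1)·(μ - 9) = 0.
Eigenvalues: -1, 9.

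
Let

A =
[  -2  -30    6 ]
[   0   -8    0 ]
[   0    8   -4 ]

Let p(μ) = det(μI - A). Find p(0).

64

p(0) = det(0·I − A) = det(−A) = (−1)^3·det(A).
det(A) = -64, so p(0) = 64.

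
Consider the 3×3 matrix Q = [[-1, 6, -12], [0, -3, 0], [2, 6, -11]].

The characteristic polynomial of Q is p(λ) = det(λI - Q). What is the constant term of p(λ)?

p(λ) = λ^3 + 15λ^2 + 71λ + 105.
The constant term is 105.

105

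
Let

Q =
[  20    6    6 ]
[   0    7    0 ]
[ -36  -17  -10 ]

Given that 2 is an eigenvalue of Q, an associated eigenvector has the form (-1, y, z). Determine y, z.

0, 3

We need (Q - 2I)v = 0.
Q - 2I = [[18, 6, 6], [0, 5, 0], [-36, -17, -12]].
Row 1: (18)·-1 + (6)·y + (6)·z = 0
Row 2: (0)·-1 + (5)·y + (0)·z = 0
Row 3: (-36)·-1 + (-17)·y + (-12)·z = 0
Solving gives y = 0, z = 3.
Check: Q·(-1, 0, 3) = (-2, 0, 6) = 2·(-1, 0, 3).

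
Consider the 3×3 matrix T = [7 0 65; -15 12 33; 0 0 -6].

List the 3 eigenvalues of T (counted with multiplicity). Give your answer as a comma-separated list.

Set up det(rI - T) = 0.
Expanding the 3×3 determinant: p(r) = r^3 - 13r^2 - 30r + 504.
Try r = 12: p(12) = 0, so 12 is a root.
Dividing by (r - 12) leaves r^2 - r - 42.
The quadratic factors as (r + 6)·(r - 7).
Eigenvalues: -6, 7, 12.

-6, 7, 12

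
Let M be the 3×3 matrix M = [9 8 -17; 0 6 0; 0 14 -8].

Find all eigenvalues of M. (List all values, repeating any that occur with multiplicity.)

-8, 6, 9

The characteristic polynomial is p(r) = det(rI - M).
Cofactor expansion gives p(r) = r^3 - 7r^2 - 66r + 432.
Try r = -8: p(-8) = 0, so -8 is a root.
Factor out (r + 8): p(r) = (r + 8)·(r^2 - 15r + 54).
The quadratic factors as (r - 6)·(r - 9).
Eigenvalues: -8, 6, 9.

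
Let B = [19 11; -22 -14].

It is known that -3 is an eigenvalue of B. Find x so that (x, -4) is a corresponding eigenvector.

We need (B + 3I)v = 0.
B + 3I = [[22, 11], [-22, -11]].
Row 1: (22)·x + (11)·-4 = 0
Row 2: (-22)·x + (-11)·-4 = 0
Solving gives x = 2.
Check: B·(2, -4) = (-6, 12) = -3·(2, -4).

2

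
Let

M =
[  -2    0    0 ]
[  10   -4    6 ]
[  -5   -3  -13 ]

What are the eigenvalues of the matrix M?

Compute the characteristic polynomial p(lambda) = det(lambda·I - M).
Expanding along the first row, p(lambda) = lambda^3 + 19·lambda^2 + 104·lambda + 140.
Try lambda = -2: p(-2) = 0, so -2 is a root.
Dividing by (lambda + 2) leaves lambda^2 + 17·lambda + 70.
The quadratic factors as (lambda + 10)·(lambda + 7).
Eigenvalues: -10, -7, -2.

-10, -7, -2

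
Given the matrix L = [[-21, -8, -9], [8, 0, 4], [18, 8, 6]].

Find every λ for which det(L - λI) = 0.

-8, -4, -3

Compute the characteristic polynomial p(λ) = det(λI - L).
Cofactor expansion gives p(λ) = λ^3 + 15λ^2 + 68λ + 96.
Try λ = -8: p(-8) = 0, so -8 is a root.
Dividing by (λ + 8) leaves λ^2 + 7λ + 12.
The quadratic factors as (λ + 4)·(λ + 3).
Eigenvalues: -8, -4, -3.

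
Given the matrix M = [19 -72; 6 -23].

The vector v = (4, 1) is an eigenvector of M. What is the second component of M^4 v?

First find the eigenvalue: Mv = (4, 1) = 1·(4, 1), so λ = 1.
Then M^4 v = λ^4·v = 1^4·(4, 1) = 1·(4, 1) = (4, 1).

1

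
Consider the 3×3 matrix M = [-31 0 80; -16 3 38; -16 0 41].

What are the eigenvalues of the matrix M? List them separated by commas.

The characteristic polynomial is p(λ) = det(λI - M).
Expanding the 3×3 determinant: p(λ) = λ^3 - 13λ^2 + 39λ - 27.
Since p(3) = 0, λ = 3 is a root.
Factor out (λ - 3): p(λ) = (λ - 3)·(λ^2 - 10λ + 9).
The quadratic factors as (λ - 1)·(λ - 9).
Eigenvalues: 1, 3, 9.

1, 3, 9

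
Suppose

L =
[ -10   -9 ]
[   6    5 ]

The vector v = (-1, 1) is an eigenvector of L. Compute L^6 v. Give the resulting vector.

First find the eigenvalue: Lv = (1, -1) = -1·(-1, 1), so λ = -1.
Then L^6 v = λ^6·v = (-1)^6·(-1, 1) = 1·(-1, 1) = (-1, 1).

(-1, 1)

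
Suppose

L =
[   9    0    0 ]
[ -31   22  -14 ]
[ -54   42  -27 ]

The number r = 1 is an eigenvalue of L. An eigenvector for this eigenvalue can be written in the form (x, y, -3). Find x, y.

0, -2

We need (L - 1I)v = 0.
L - 1I = [[8, 0, 0], [-31, 21, -14], [-54, 42, -28]].
Row 1: (8)·x + (0)·y + (0)·-3 = 0
Row 2: (-31)·x + (21)·y + (-14)·-3 = 0
Row 3: (-54)·x + (42)·y + (-28)·-3 = 0
Solving gives x = 0, y = -2.
Check: L·(0, -2, -3) = (0, -2, -3) = 1·(0, -2, -3).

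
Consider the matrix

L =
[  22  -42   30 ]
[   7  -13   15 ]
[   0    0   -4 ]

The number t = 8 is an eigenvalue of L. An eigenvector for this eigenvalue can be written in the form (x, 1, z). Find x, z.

We need (L - 8I)v = 0.
L - 8I = [[14, -42, 30], [7, -21, 15], [0, 0, -12]].
Row 1: (14)·x + (-42)·1 + (30)·z = 0
Row 2: (7)·x + (-21)·1 + (15)·z = 0
Row 3: (0)·x + (0)·1 + (-12)·z = 0
Solving gives x = 3, z = 0.
Check: L·(3, 1, 0) = (24, 8, 0) = 8·(3, 1, 0).

3, 0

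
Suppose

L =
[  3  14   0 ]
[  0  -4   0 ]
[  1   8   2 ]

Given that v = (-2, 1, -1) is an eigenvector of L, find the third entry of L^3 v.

First find the eigenvalue: Lv = (8, -4, 4) = -4·(-2, 1, -1), so λ = -4.
Then L^3 v = λ^3·v = (-4)^3·(-2, 1, -1) = -64·(-2, 1, -1) = (128, -64, 64).

64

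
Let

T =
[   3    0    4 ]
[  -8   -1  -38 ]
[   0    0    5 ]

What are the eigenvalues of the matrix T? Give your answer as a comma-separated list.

-1, 3, 5

The characteristic polynomial is p(r) = det(rI - T).
Expanding along the first row, p(r) = r^3 - 7r^2 + 7r + 15.
Try r = 3: p(3) = 0, so 3 is a root.
Factor out (r - 3): p(r) = (r - 3)·(r^2 - 4r - 5).
The quadratic factors as (r + 1)·(r - 5).
Eigenvalues: -1, 3, 5.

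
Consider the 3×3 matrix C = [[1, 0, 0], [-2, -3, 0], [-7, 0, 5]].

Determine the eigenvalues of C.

-3, 1, 5

C is lower triangular, so its eigenvalues are the diagonal entries.
Diagonal: 1, -3, 5.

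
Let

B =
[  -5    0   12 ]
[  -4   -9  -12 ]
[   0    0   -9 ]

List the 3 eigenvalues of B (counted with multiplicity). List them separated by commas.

-9, -9, -5

The characteristic polynomial is p(t) = det(tI - B).
Expanding along the first row, p(t) = t^3 + 23t^2 + 171t + 405.
Try t = -9: p(-9) = 0, so -9 is a root.
Dividing by (t + 9) leaves t^2 + 14t + 45.
The quadratic factors as (t + 9)·(t + 5).
Eigenvalues: -9, -9, -5.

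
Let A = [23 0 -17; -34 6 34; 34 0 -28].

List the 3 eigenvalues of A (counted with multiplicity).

Set up det(tI - A) = 0.
Expanding along the first row, p(t) = t^3 - t^2 - 96t + 396.
Try t = -11: p(-11) = 0, so -11 is a root.
Factor out (t + 11): p(t) = (t + 11)·(t^2 - 12t + 36).
The quadratic factor is (t - 6)^2.
Eigenvalues: -11, 6, 6.

-11, 6, 6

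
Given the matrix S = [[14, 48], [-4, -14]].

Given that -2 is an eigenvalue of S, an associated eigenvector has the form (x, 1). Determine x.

-3

We need (S + 2I)v = 0.
S + 2I = [[16, 48], [-4, -12]].
Row 1: (16)·x + (48)·1 = 0
Row 2: (-4)·x + (-12)·1 = 0
Solving gives x = -3.
Check: S·(-3, 1) = (6, -2) = -2·(-3, 1).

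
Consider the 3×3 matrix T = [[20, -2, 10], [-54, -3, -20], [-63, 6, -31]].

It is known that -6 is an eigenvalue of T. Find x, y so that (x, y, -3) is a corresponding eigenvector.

We need (T + 6I)v = 0.
T + 6I = [[26, -2, 10], [-54, 3, -20], [-63, 6, -25]].
Row 1: (26)·x + (-2)·y + (10)·-3 = 0
Row 2: (-54)·x + (3)·y + (-20)·-3 = 0
Row 3: (-63)·x + (6)·y + (-25)·-3 = 0
Solving gives x = 1, y = -2.
Check: T·(1, -2, -3) = (-6, 12, 18) = -6·(1, -2, -3).

1, -2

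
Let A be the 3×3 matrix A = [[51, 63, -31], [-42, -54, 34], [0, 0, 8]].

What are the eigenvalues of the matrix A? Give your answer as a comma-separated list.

The characteristic polynomial is p(λ) = det(λI - A).
Expanding the 3×3 determinant: p(λ) = λ^3 - 5λ^2 - 132λ + 864.
Since p(-12) = 0, λ = -12 is a root.
Dividing by (λ + 12) leaves λ^2 - 17λ + 72.
The quadratic factors as (λ - 8)·(λ - 9).
Eigenvalues: -12, 8, 9.

-12, 8, 9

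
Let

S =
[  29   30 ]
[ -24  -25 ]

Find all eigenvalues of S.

det(S - sI) = (29 - s)(-25 - s) - (30)·(-24) = s^2 - 4s - 5.
This factors as (s + 1)·(s - 5) = 0.
Eigenvalues: -1, 5.

-1, 5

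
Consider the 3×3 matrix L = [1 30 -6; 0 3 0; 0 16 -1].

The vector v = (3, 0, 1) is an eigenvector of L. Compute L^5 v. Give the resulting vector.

(-3, 0, -1)

First find the eigenvalue: Lv = (-3, 0, -1) = -1·(3, 0, 1), so λ = -1.
Then L^5 v = λ^5·v = (-1)^5·(3, 0, 1) = -1·(3, 0, 1) = (-3, 0, -1).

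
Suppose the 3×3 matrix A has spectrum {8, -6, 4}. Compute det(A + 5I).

-117

If A has eigenvalues 8, -6, 4, then A + 5I has eigenvalues 13, -1, 9.
det(A + 5I) = (13) · (-1) · (9) = -117.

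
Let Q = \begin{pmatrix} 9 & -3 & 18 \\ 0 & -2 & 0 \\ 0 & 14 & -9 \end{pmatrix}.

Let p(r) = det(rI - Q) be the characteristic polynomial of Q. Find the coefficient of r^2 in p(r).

2

The coefficient of r^2 of det(rI - Q) is −trace(Q).
trace(Q) = (9) + (-2) + (-9) = -2, so the coefficient is 2.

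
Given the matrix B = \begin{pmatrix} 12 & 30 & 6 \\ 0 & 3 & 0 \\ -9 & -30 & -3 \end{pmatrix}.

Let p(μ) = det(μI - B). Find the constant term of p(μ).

-54

p(μ) = μ^3 - 12μ^2 + 45μ - 54.
The constant term is -54.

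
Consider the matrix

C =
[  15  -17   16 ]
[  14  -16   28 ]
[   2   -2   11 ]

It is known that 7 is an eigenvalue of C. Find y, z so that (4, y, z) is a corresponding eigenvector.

0, -2

We need (C - 7I)v = 0.
C - 7I = [[8, -17, 16], [14, -23, 28], [2, -2, 4]].
Row 1: (8)·4 + (-17)·y + (16)·z = 0
Row 2: (14)·4 + (-23)·y + (28)·z = 0
Row 3: (2)·4 + (-2)·y + (4)·z = 0
Solving gives y = 0, z = -2.
Check: C·(4, 0, -2) = (28, 0, -14) = 7·(4, 0, -2).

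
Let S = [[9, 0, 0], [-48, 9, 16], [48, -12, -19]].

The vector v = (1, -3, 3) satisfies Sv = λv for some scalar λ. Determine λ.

Compute Sv: S·(1, -3, 3) = (9, -27, 27).
Since Sv = λv, compare component 1: 9 = λ·1, so λ = 9.

9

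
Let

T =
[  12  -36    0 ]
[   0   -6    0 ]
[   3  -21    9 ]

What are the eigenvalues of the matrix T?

-6, 9, 12

The characteristic polynomial is p(s) = det(sI - T).
Expanding along the first row, p(s) = s^3 - 15s^2 - 18s + 648.
Since p(12) = 0, s = 12 is a root.
Factor out (s - 12): p(s) = (s - 12)·(s^2 - 3s - 54).
The quadratic factors as (s + 6)·(s - 9).
Eigenvalues: -6, 9, 12.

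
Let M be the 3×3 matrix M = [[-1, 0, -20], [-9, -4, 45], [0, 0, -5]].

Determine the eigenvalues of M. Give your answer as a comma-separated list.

The characteristic polynomial is p(λ) = det(λI - M).
Expanding along the first row, p(λ) = λ^3 + 10λ^2 + 29λ + 20.
Since p(-4) = 0, λ = -4 is a root.
Factor out (λ + 4): p(λ) = (λ + 4)·(λ^2 + 6λ + 5).
The quadratic factors as (λ + 5)·(λ + 1).
Eigenvalues: -5, -4, -1.

-5, -4, -1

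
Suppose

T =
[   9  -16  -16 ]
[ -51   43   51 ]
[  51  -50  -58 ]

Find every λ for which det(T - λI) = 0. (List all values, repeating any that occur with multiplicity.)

-8, -7, 9

Set up det(λI - T) = 0.
Expanding the 3×3 determinant: p(λ) = λ^3 + 6λ^2 - 79λ - 504.
Since p(-7) = 0, λ = -7 is a root.
Factor out (λ + 7): p(λ) = (λ + 7)·(λ^2 - λ - 72).
The quadratic factors as (λ + 8)·(λ - 9).
Eigenvalues: -8, -7, 9.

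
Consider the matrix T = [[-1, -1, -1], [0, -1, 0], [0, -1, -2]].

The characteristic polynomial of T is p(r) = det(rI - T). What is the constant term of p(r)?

2

p(r) = r^3 + 4r^2 + 5r + 2.
The constant term is 2.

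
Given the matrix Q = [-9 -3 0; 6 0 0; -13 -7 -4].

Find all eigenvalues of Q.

The characteristic polynomial is p(λ) = det(λI - Q).
Cofactor expansion gives p(λ) = λ^3 + 13λ^2 + 54λ + 72.
Since p(-6) = 0, λ = -6 is a root.
Dividing by (λ + 6) leaves λ^2 + 7λ + 12.
The quadratic factors as (λ + 4)·(λ + 3).
Eigenvalues: -6, -4, -3.

-6, -4, -3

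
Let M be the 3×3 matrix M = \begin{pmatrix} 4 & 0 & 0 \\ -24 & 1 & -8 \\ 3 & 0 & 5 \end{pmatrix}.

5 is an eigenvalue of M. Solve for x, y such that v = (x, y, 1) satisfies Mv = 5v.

0, -2

We need (M - 5I)v = 0.
M - 5I = [[-1, 0, 0], [-24, -4, -8], [3, 0, 0]].
Row 1: (-1)·x + (0)·y + (0)·1 = 0
Row 2: (-24)·x + (-4)·y + (-8)·1 = 0
Row 3: (3)·x + (0)·y + (0)·1 = 0
Solving gives x = 0, y = -2.
Check: M·(0, -2, 1) = (0, -10, 5) = 5·(0, -2, 1).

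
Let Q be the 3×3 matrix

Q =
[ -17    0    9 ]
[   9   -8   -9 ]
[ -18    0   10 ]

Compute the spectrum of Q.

Set up det(rI - Q) = 0.
Expanding along the first row, p(r) = r^3 + 15r^2 + 48r - 64.
Try r = 1: p(1) = 0, so 1 is a root.
Factor out (r - 1): p(r) = (r - 1)·(r^2 + 16r + 64).
The quadratic factor is (r + 8)^2.
Eigenvalues: -8, -8, 1.

-8, -8, 1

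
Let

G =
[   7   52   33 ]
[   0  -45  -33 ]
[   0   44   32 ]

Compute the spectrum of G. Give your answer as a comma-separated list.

-12, -1, 7

Set up det(λI - G) = 0.
Expanding the 3×3 determinant: p(λ) = λ^3 + 6λ^2 - 79λ - 84.
Since p(-1) = 0, λ = -1 is a root.
Factor out (λ + 1): p(λ) = (λ + 1)·(λ^2 + 5λ - 84).
The quadratic factors as (λ + 12)·(λ - 7).
Eigenvalues: -12, -1, 7.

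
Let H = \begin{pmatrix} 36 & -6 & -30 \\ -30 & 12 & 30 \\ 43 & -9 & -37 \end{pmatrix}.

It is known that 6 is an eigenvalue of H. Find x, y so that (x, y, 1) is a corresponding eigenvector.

We need (H - 6I)v = 0.
H - 6I = [[30, -6, -30], [-30, 6, 30], [43, -9, -43]].
Row 1: (30)·x + (-6)·y + (-30)·1 = 0
Row 2: (-30)·x + (6)·y + (30)·1 = 0
Row 3: (43)·x + (-9)·y + (-43)·1 = 0
Solving gives x = 1, y = 0.
Check: H·(1, 0, 1) = (6, 0, 6) = 6·(1, 0, 1).

1, 0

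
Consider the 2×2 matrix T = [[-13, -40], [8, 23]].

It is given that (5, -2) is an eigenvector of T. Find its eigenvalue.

3

Compute Tv: T·(5, -2) = (15, -6).
Since Tv = λv, compare component 1: 15 = λ·5, so λ = 3.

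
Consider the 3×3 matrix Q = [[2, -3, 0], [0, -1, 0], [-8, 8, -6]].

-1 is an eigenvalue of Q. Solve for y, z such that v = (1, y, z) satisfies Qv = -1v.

1, 0

We need (Q + 1I)v = 0.
Q + 1I = [[3, -3, 0], [0, 0, 0], [-8, 8, -5]].
Row 1: (3)·1 + (-3)·y + (0)·z = 0
Row 2: (0)·1 + (0)·y + (0)·z = 0
Row 3: (-8)·1 + (8)·y + (-5)·z = 0
Solving gives y = 1, z = 0.
Check: Q·(1, 1, 0) = (-1, -1, 0) = -1·(1, 1, 0).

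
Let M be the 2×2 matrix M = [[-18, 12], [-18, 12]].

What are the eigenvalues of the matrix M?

det(M - λI) = (-18 - λ)(12 - λ) - (12)·(-18) = λ^2 + 6λ.
This factors as (λ + 6)·λ = 0.
Eigenvalues: -6, 0.

-6, 0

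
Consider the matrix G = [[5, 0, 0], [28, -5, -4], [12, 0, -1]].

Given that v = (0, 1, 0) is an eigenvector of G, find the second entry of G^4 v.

625

First find the eigenvalue: Gv = (0, -5, 0) = -5·(0, 1, 0), so λ = -5.
Then G^4 v = λ^4·v = (-5)^4·(0, 1, 0) = 625·(0, 1, 0) = (0, 625, 0).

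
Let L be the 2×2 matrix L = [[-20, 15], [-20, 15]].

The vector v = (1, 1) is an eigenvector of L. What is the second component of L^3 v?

First find the eigenvalue: Lv = (-5, -5) = -5·(1, 1), so λ = -5.
Then L^3 v = λ^3·v = (-5)^3·(1, 1) = -125·(1, 1) = (-125, -125).

-125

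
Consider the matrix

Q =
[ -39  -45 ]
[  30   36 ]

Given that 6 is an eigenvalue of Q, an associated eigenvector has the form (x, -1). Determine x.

1

We need (Q - 6I)v = 0.
Q - 6I = [[-45, -45], [30, 30]].
Row 1: (-45)·x + (-45)·-1 = 0
Row 2: (30)·x + (30)·-1 = 0
Solving gives x = 1.
Check: Q·(1, -1) = (6, -6) = 6·(1, -1).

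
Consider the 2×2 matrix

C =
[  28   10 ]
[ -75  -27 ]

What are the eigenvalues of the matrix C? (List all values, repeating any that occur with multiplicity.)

det(C - sI) = (28 - s)(-27 - s) - (10)·(-75) = s^2 - s - 6.
This factors as (s + 2)·(s - 3) = 0.
Eigenvalues: -2, 3.

-2, 3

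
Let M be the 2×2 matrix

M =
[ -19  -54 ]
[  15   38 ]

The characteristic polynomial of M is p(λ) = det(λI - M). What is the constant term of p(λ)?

88

p(λ) = λ^2 - 19λ + 88.
The constant term is 88.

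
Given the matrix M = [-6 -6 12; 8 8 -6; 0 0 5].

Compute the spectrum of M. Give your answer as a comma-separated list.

Set up det(sI - M) = 0.
Expanding the 3×3 determinant: p(s) = s^3 - 7s^2 + 10s.
Rational-root test: s = 0 gives p(0) = 0.
Dividing by s leaves s^2 - 7s + 10.
The quadratic factors as (s - 2)·(s - 5).
Eigenvalues: 0, 2, 5.

0, 2, 5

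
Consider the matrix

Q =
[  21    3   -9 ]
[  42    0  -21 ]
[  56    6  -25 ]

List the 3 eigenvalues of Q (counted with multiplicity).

Compute the characteristic polynomial p(λ) = det(λI - Q).
Expanding along the first row, p(λ) = λ^3 + 4λ^2 - 21λ.
Since p(0) = 0, λ = 0 is a root.
Factor out λ: p(λ) = λ·(λ^2 + 4λ - 21).
The quadratic factors as (λ + 7)·(λ - 3).
Eigenvalues: -7, 0, 3.

-7, 0, 3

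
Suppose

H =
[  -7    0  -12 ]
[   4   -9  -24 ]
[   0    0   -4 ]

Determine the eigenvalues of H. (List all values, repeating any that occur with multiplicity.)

-9, -7, -4

Set up det(λI - H) = 0.
Expanding along the first row, p(λ) = λ^3 + 20λ^2 + 127λ + 252.
Try λ = -9: p(-9) = 0, so -9 is a root.
Factor out (λ + 9): p(λ) = (λ + 9)·(λ^2 + 11λ + 28).
The quadratic factors as (λ + 7)·(λ + 4).
Eigenvalues: -9, -7, -4.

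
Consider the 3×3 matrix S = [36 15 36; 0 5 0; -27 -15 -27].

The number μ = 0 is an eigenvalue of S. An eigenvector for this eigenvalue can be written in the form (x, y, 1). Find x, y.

-1, 0

We need (S)v = 0.
S = [[36, 15, 36], [0, 5, 0], [-27, -15, -27]].
Row 1: (36)·x + (15)·y + (36)·1 = 0
Row 2: (0)·x + (5)·y + (0)·1 = 0
Row 3: (-27)·x + (-15)·y + (-27)·1 = 0
Solving gives x = -1, y = 0.
Check: S·(-1, 0, 1) = (0, 0, 0) = 0·(-1, 0, 1).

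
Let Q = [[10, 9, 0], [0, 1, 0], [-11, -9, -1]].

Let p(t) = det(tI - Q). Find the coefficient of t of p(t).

-1

p(t) = t^3 - 10t^2 - t + 10.
The coefficient of t is -1.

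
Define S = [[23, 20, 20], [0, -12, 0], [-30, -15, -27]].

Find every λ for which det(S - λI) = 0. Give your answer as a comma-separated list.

The characteristic polynomial is p(λ) = det(λI - S).
Expanding the 3×3 determinant: p(λ) = λ^3 + 16λ^2 + 27λ - 252.
Try λ = 3: p(3) = 0, so 3 is a root.
Dividing by (λ - 3) leaves λ^2 + 19λ + 84.
The quadratic factors as (λ + 12)·(λ + 7).
Eigenvalues: -12, -7, 3.

-12, -7, 3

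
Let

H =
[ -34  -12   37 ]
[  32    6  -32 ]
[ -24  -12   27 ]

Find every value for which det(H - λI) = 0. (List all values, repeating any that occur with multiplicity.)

-10, 3, 6

Compute the characteristic polynomial p(μ) = det(μI - H).
Cofactor expansion gives p(μ) = μ^3 + μ^2 - 72μ + 180.
Try μ = 3: p(3) = 0, so 3 is a root.
Dividing by (μ - 3) leaves μ^2 + 4μ - 60.
The quadratic factors as (μ + 10)·(μ - 6).
Eigenvalues: -10, 3, 6.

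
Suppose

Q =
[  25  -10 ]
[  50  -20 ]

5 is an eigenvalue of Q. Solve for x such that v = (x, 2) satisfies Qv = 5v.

1

We need (Q - 5I)v = 0.
Q - 5I = [[20, -10], [50, -25]].
Row 1: (20)·x + (-10)·2 = 0
Row 2: (50)·x + (-25)·2 = 0
Solving gives x = 1.
Check: Q·(1, 2) = (5, 10) = 5·(1, 2).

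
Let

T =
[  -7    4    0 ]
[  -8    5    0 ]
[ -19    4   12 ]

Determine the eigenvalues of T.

Compute the characteristic polynomial p(r) = det(rI - T).
Expanding the 3×3 determinant: p(r) = r^3 - 10r^2 - 27r + 36.
Try r = 1: p(1) = 0, so 1 is a root.
Dividing by (r - 1) leaves r^2 - 9r - 36.
The quadratic factors as (r + 3)·(r - 12).
Eigenvalues: -3, 1, 12.

-3, 1, 12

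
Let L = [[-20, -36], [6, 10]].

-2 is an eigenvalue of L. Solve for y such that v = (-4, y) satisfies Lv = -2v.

2

We need (L + 2I)v = 0.
L + 2I = [[-18, -36], [6, 12]].
Row 1: (-18)·-4 + (-36)·y = 0
Row 2: (6)·-4 + (12)·y = 0
Solving gives y = 2.
Check: L·(-4, 2) = (8, -4) = -2·(-4, 2).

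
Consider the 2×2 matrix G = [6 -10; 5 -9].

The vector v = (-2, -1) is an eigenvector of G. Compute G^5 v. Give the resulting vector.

(-2, -1)

First find the eigenvalue: Gv = (-2, -1) = 1·(-2, -1), so λ = 1.
Then G^5 v = λ^5·v = 1^5·(-2, -1) = 1·(-2, -1) = (-2, -1).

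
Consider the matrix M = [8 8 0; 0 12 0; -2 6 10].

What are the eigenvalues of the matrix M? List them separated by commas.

8, 10, 12

Set up det(μI - M) = 0.
Cofactor expansion gives p(μ) = μ^3 - 30μ^2 + 296μ - 960.
Since p(8) = 0, μ = 8 is a root.
Factor out (μ - 8): p(μ) = (μ - 8)·(μ^2 - 22μ + 120).
The quadratic factors as (μ - 10)·(μ - 12).
Eigenvalues: 8, 10, 12.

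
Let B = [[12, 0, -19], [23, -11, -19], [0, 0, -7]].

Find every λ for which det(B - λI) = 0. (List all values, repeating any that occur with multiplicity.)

-11, -7, 12

Set up det(rI - B) = 0.
Expanding along the first row, p(r) = r^3 + 6r^2 - 139r - 924.
Try r = -11: p(-11) = 0, so -11 is a root.
Factor out (r + 11): p(r) = (r + 11)·(r^2 - 5r - 84).
The quadratic factors as (r + 7)·(r - 12).
Eigenvalues: -11, -7, 12.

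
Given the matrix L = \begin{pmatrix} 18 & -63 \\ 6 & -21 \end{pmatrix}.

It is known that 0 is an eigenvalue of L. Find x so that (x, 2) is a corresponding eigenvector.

7

We need (L)v = 0.
L = [[18, -63], [6, -21]].
Row 1: (18)·x + (-63)·2 = 0
Row 2: (6)·x + (-21)·2 = 0
Solving gives x = 7.
Check: L·(7, 2) = (0, 0) = 0·(7, 2).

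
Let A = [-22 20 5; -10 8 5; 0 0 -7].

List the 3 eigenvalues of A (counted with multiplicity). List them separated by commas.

-12, -7, -2

Compute the characteristic polynomial p(r) = det(rI - A).
Expanding the 3×3 determinant: p(r) = r^3 + 21r^2 + 122r + 168.
Try r = -7: p(-7) = 0, so -7 is a root.
Factor out (r + 7): p(r) = (r + 7)·(r^2 + 14r + 24).
The quadratic factors as (r + 12)·(r + 2).
Eigenvalues: -12, -7, -2.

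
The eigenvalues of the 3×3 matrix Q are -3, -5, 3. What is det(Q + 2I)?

If Q has eigenvalues -3, -5, 3, then Q + 2I has eigenvalues -1, -3, 5.
det(Q + 2I) = (-1) · (-3) · (5) = 15.

15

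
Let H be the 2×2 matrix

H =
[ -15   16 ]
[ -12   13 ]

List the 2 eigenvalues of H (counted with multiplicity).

-3, 1

det(H - sI) = (-15 - s)(13 - s) - (16)·(-12) = s^2 + 2s - 3.
This factors as (s + 3)·(s - 1) = 0.
Eigenvalues: -3, 1.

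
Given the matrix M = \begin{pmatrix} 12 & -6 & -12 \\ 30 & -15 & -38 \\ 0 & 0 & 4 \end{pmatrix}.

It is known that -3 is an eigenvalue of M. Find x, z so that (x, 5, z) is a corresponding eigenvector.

We need (M + 3I)v = 0.
M + 3I = [[15, -6, -12], [30, -12, -38], [0, 0, 7]].
Row 1: (15)·x + (-6)·5 + (-12)·z = 0
Row 2: (30)·x + (-12)·5 + (-38)·z = 0
Row 3: (0)·x + (0)·5 + (7)·z = 0
Solving gives x = 2, z = 0.
Check: M·(2, 5, 0) = (-6, -15, 0) = -3·(2, 5, 0).

2, 0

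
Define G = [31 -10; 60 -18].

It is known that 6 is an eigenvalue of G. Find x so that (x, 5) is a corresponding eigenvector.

We need (G - 6I)v = 0.
G - 6I = [[25, -10], [60, -24]].
Row 1: (25)·x + (-10)·5 = 0
Row 2: (60)·x + (-24)·5 = 0
Solving gives x = 2.
Check: G·(2, 5) = (12, 30) = 6·(2, 5).

2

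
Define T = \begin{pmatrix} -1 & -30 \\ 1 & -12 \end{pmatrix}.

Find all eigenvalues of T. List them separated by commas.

det(T - lambda·I) = (-1 - lambda)(-12 - lambda) - (-30)·(1) = lambda^2 + 13·lambda + 42.
This factors as (lambda + 7)·(lambda + 6) = 0.
Eigenvalues: -7, -6.

-7, -6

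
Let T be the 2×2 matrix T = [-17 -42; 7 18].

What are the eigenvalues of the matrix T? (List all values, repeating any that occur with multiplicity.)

det(T - λI) = (-17 - λ)(18 - λ) - (-42)·(7) = λ^2 - λ - 12.
This factors as (λ + 3)·(λ - 4) = 0.
Eigenvalues: -3, 4.

-3, 4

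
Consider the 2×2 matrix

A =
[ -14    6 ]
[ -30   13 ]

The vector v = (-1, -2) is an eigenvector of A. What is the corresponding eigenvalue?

Compute Av: A·(-1, -2) = (2, 4).
Since Av = λv, compare component 1: 2 = λ·-1, so λ = -2.

-2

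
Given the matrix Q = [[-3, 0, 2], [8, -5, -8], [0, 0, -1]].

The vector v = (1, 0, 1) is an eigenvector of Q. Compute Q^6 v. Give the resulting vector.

First find the eigenvalue: Qv = (-1, 0, -1) = -1·(1, 0, 1), so λ = -1.
Then Q^6 v = λ^6·v = (-1)^6·(1, 0, 1) = 1·(1, 0, 1) = (1, 0, 1).

(1, 0, 1)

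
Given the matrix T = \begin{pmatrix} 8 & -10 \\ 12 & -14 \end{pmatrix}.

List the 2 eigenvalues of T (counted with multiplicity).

det(T - λI) = (8 - λ)(-14 - λ) - (-10)·(12) = λ^2 + 6λ + 8.
This factors as (λ + 4)·(λ + 2) = 0.
Eigenvalues: -4, -2.

-4, -2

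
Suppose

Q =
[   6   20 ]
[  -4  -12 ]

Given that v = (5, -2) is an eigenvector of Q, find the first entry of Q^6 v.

First find the eigenvalue: Qv = (-10, 4) = -2·(5, -2), so λ = -2.
Then Q^6 v = λ^6·v = (-2)^6·(5, -2) = 64·(5, -2) = (320, -128).

320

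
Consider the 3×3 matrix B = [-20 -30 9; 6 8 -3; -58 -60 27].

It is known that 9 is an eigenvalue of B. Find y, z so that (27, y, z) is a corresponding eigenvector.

We need (B - 9I)v = 0.
B - 9I = [[-29, -30, 9], [6, -1, -3], [-58, -60, 18]].
Row 1: (-29)·27 + (-30)·y + (9)·z = 0
Row 2: (6)·27 + (-1)·y + (-3)·z = 0
Row 3: (-58)·27 + (-60)·y + (18)·z = 0
Solving gives y = -9, z = 57.
Check: B·(27, -9, 57) = (243, -81, 513) = 9·(27, -9, 57).

-9, 57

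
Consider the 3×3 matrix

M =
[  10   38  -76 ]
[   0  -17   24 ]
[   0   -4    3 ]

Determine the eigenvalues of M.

-9, -5, 10

Compute the characteristic polynomial p(μ) = det(μI - M).
Expanding along the first row, p(μ) = μ^3 + 4μ^2 - 95μ - 450.
Rational-root test: μ = -9 gives p(-9) = 0.
Factor out (μ + 9): p(μ) = (μ + 9)·(μ^2 - 5μ - 50).
The quadratic factors as (μ + 5)·(μ - 10).
Eigenvalues: -9, -5, 10.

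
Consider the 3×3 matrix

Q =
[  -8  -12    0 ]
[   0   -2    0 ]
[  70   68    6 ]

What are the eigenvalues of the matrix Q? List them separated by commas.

Set up det(rI - Q) = 0.
Expanding along the first row, p(r) = r^3 + 4r^2 - 44r - 96.
Since p(-8) = 0, r = -8 is a root.
Factor out (r + 8): p(r) = (r + 8)·(r^2 - 4r - 12).
The quadratic factors as (r + 2)·(r - 6).
Eigenvalues: -8, -2, 6.

-8, -2, 6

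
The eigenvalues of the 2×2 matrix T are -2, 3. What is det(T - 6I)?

If T has eigenvalues -2, 3, then T - 6I has eigenvalues -8, -3.
det(T - 6I) = (-8) · (-3) = 24.

24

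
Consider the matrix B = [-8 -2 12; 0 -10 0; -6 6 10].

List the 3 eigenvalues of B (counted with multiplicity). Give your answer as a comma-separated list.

-10, -2, 4

Compute the characteristic polynomial p(λ) = det(λI - B).
Expanding along the first row, p(λ) = λ^3 + 8λ^2 - 28λ - 80.
Rational-root test: λ = 4 gives p(4) = 0.
Factor out (λ - 4): p(λ) = (λ - 4)·(λ^2 + 12λ + 20).
The quadratic factors as (λ + 10)·(λ + 2).
Eigenvalues: -10, -2, 4.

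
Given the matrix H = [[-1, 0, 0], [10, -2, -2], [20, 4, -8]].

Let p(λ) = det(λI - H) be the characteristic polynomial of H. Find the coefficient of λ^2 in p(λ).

The coefficient of λ^2 of det(λI - H) is −trace(H).
trace(H) = (-1) + (-2) + (-8) = -11, so the coefficient is 11.

11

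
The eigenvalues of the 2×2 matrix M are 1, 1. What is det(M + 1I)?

If M has eigenvalues 1, 1, then M + 1I has eigenvalues 2, 2.
det(M + 1I) = (2) · (2) = 4.

4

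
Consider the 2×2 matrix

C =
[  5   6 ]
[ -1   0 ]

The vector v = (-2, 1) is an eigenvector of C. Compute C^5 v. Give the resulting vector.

First find the eigenvalue: Cv = (-4, 2) = 2·(-2, 1), so λ = 2.
Then C^5 v = λ^5·v = 2^5·(-2, 1) = 32·(-2, 1) = (-64, 32).

(-64, 32)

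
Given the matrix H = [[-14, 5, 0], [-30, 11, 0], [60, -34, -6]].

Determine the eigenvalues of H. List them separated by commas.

The characteristic polynomial is p(lambda) = det(lambda·I - H).
Cofactor expansion gives p(lambda) = lambda^3 + 9·lambda^2 + 14·lambda - 24.
Rational-root test: lambda = -4 gives p(-4) = 0.
Factor out (lambda + 4): p(lambda) = (lambda + 4)·(lambda^2 + 5·lambda - 6).
The quadratic factors as (lambda + 6)·(lambda - 1).
Eigenvalues: -6, -4, 1.

-6, -4, 1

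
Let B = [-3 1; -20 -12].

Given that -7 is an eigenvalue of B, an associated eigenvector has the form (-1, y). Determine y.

We need (B + 7I)v = 0.
B + 7I = [[4, 1], [-20, -5]].
Row 1: (4)·-1 + (1)·y = 0
Row 2: (-20)·-1 + (-5)·y = 0
Solving gives y = 4.
Check: B·(-1, 4) = (7, -28) = -7·(-1, 4).

4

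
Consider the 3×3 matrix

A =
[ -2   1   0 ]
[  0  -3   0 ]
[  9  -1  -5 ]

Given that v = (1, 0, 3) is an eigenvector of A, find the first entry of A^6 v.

First find the eigenvalue: Av = (-2, 0, -6) = -2·(1, 0, 3), so λ = -2.
Then A^6 v = λ^6·v = (-2)^6·(1, 0, 3) = 64·(1, 0, 3) = (64, 0, 192).

64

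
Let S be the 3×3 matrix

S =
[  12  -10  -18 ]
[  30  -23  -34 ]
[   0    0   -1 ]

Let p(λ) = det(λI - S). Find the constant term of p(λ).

24

p(λ) = λ^3 + 12λ^2 + 35λ + 24.
The constant term is 24.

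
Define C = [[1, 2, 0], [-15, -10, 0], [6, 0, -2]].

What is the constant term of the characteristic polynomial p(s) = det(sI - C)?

40

p(0) = det(0·I − C) = det(−C) = (−1)^3·det(C).
det(C) = -40, so p(0) = 40.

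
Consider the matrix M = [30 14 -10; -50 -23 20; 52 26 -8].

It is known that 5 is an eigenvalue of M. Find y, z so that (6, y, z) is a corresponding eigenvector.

We need (M - 5I)v = 0.
M - 5I = [[25, 14, -10], [-50, -28, 20], [52, 26, -13]].
Row 1: (25)·6 + (14)·y + (-10)·z = 0
Row 2: (-50)·6 + (-28)·y + (20)·z = 0
Row 3: (52)·6 + (26)·y + (-13)·z = 0
Solving gives y = -15, z = -6.
Check: M·(6, -15, -6) = (30, -75, -30) = 5·(6, -15, -6).

-15, -6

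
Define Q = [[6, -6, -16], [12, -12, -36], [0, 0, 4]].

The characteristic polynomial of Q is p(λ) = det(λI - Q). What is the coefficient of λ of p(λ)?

p(λ) = λ^3 + 2λ^2 - 24λ.
The coefficient of λ is -24.

-24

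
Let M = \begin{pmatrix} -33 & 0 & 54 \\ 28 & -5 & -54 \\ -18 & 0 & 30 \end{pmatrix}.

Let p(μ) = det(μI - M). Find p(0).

p(0) = det(0·I − M) = det(−M) = (−1)^3·det(M).
det(M) = 90, so p(0) = -90.

-90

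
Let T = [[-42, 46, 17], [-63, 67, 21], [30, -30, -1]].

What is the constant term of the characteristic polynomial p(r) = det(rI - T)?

p(0) = det(0·I − T) = det(−T) = (−1)^3·det(T).
det(T) = 396, so p(0) = -396.

-396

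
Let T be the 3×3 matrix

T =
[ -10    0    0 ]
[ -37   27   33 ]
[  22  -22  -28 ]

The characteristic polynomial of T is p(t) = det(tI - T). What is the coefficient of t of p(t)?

-20

p(t) = t^3 + 11t^2 - 20t - 300.
The coefficient of t is -20.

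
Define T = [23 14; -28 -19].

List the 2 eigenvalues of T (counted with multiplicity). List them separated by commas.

det(T - λI) = (23 - λ)(-19 - λ) - (14)·(-28) = λ^2 - 4λ - 45.
This factors as (λ + 5)·(λ - 9) = 0.
Eigenvalues: -5, 9.

-5, 9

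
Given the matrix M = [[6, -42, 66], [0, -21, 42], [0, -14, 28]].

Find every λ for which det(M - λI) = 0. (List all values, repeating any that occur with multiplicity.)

0, 6, 7

The characteristic polynomial is p(s) = det(sI - M).
Expanding the 3×3 determinant: p(s) = s^3 - 13s^2 + 42s.
Since p(0) = 0, s = 0 is a root.
Factor out s: p(s) = s·(s^2 - 13s + 42).
The quadratic factors as (s - 6)·(s - 7).
Eigenvalues: 0, 6, 7.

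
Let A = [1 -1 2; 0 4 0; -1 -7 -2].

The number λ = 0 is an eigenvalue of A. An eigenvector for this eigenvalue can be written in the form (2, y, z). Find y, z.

We need (A)v = 0.
A = [[1, -1, 2], [0, 4, 0], [-1, -7, -2]].
Row 1: (1)·2 + (-1)·y + (2)·z = 0
Row 2: (0)·2 + (4)·y + (0)·z = 0
Row 3: (-1)·2 + (-7)·y + (-2)·z = 0
Solving gives y = 0, z = -1.
Check: A·(2, 0, -1) = (0, 0, 0) = 0·(2, 0, -1).

0, -1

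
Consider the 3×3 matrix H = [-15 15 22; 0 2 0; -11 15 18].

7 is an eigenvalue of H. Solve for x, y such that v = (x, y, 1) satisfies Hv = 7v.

We need (H - 7I)v = 0.
H - 7I = [[-22, 15, 22], [0, -5, 0], [-11, 15, 11]].
Row 1: (-22)·x + (15)·y + (22)·1 = 0
Row 2: (0)·x + (-5)·y + (0)·1 = 0
Row 3: (-11)·x + (15)·y + (11)·1 = 0
Solving gives x = 1, y = 0.
Check: H·(1, 0, 1) = (7, 0, 7) = 7·(1, 0, 1).

1, 0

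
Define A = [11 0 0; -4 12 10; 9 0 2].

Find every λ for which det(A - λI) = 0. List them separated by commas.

2, 11, 12

Compute the characteristic polynomial p(s) = det(sI - A).
Expanding along the first row, p(s) = s^3 - 25s^2 + 178s - 264.
Rational-root test: s = 11 gives p(11) = 0.
Dividing by (s - 11) leaves s^2 - 14s + 24.
The quadratic factors as (s - 2)·(s - 12).
Eigenvalues: 2, 11, 12.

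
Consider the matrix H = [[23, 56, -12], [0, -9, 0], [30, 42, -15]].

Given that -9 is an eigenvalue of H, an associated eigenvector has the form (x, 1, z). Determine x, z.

We need (H + 9I)v = 0.
H + 9I = [[32, 56, -12], [0, 0, 0], [30, 42, -6]].
Row 1: (32)·x + (56)·1 + (-12)·z = 0
Row 2: (0)·x + (0)·1 + (0)·z = 0
Row 3: (30)·x + (42)·1 + (-6)·z = 0
Solving gives x = -1, z = 2.
Check: H·(-1, 1, 2) = (9, -9, -18) = -9·(-1, 1, 2).

-1, 2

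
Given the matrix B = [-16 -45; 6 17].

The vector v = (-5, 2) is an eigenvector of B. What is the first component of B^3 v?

First find the eigenvalue: Bv = (-10, 4) = 2·(-5, 2), so λ = 2.
Then B^3 v = λ^3·v = 2^3·(-5, 2) = 8·(-5, 2) = (-40, 16).

-40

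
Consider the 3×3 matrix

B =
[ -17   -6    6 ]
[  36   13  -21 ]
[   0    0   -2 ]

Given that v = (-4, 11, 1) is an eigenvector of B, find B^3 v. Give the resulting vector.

(32, -88, -8)

First find the eigenvalue: Bv = (8, -22, -2) = -2·(-4, 11, 1), so λ = -2.
Then B^3 v = λ^3·v = (-2)^3·(-4, 11, 1) = -8·(-4, 11, 1) = (32, -88, -8).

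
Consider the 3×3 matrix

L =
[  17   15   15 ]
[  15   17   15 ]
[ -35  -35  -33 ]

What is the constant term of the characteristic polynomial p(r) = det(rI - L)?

12

p(0) = det(0·I − L) = det(−L) = (−1)^3·det(L).
det(L) = -12, so p(0) = 12.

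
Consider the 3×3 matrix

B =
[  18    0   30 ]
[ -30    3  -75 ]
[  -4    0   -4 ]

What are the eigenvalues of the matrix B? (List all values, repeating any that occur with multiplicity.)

3, 6, 8

The characteristic polynomial is p(s) = det(sI - B).
Expanding along the first row, p(s) = s^3 - 17s^2 + 90s - 144.
Since p(8) = 0, s = 8 is a root.
Dividing by (s - 8) leaves s^2 - 9s + 18.
The quadratic factors as (s - 3)·(s - 6).
Eigenvalues: 3, 6, 8.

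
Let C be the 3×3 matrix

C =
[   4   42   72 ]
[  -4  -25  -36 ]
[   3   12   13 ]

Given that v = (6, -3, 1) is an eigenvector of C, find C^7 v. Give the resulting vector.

(-468750, 234375, -78125)

First find the eigenvalue: Cv = (-30, 15, -5) = -5·(6, -3, 1), so λ = -5.
Then C^7 v = λ^7·v = (-5)^7·(6, -3, 1) = -78125·(6, -3, 1) = (-468750, 234375, -78125).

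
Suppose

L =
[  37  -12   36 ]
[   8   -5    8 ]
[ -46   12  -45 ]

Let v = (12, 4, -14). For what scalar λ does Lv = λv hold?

-9

Compute Lv: L·(12, 4, -14) = (-108, -36, 126).
Since Lv = λv, compare component 1: -108 = λ·12, so λ = -9.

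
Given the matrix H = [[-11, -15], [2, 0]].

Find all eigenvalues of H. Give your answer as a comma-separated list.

-6, -5

det(H - rI) = (-11 - r)(0 - r) - (-15)·(2) = r^2 + 11r + 30.
This factors as (r + 6)·(r + 5) = 0.
Eigenvalues: -6, -5.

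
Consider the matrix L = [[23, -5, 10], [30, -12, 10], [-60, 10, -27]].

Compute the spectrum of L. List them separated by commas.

-7, -7, -2

Set up det(rI - L) = 0.
Expanding along the first row, p(r) = r^3 + 16r^2 + 77r + 98.
Rational-root test: r = -2 gives p(-2) = 0.
Dividing by (r + 2) leaves r^2 + 14r + 49.
The quadratic factor is (r + 7)^2.
Eigenvalues: -7, -7, -2.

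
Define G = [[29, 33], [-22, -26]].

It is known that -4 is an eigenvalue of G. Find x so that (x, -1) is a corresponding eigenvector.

We need (G + 4I)v = 0.
G + 4I = [[33, 33], [-22, -22]].
Row 1: (33)·x + (33)·-1 = 0
Row 2: (-22)·x + (-22)·-1 = 0
Solving gives x = 1.
Check: G·(1, -1) = (-4, 4) = -4·(1, -1).

1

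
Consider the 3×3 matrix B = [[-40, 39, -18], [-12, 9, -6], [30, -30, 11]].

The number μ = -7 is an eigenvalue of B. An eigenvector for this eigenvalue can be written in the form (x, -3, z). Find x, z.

-9, 10

We need (B + 7I)v = 0.
B + 7I = [[-33, 39, -18], [-12, 16, -6], [30, -30, 18]].
Row 1: (-33)·x + (39)·-3 + (-18)·z = 0
Row 2: (-12)·x + (16)·-3 + (-6)·z = 0
Row 3: (30)·x + (-30)·-3 + (18)·z = 0
Solving gives x = -9, z = 10.
Check: B·(-9, -3, 10) = (63, 21, -70) = -7·(-9, -3, 10).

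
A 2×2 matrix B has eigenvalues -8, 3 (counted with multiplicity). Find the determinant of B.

-24

det(B) is the product of the eigenvalues: (-8) · (3) = -24.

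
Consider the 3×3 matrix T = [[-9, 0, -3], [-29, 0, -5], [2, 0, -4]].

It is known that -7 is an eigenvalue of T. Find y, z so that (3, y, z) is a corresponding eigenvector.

We need (T + 7I)v = 0.
T + 7I = [[-2, 0, -3], [-29, 7, -5], [2, 0, 3]].
Row 1: (-2)·3 + (0)·y + (-3)·z = 0
Row 2: (-29)·3 + (7)·y + (-5)·z = 0
Row 3: (2)·3 + (0)·y + (3)·z = 0
Solving gives y = 11, z = -2.
Check: T·(3, 11, -2) = (-21, -77, 14) = -7·(3, 11, -2).

11, -2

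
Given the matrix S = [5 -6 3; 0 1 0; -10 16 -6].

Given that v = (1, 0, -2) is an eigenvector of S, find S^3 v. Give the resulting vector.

First find the eigenvalue: Sv = (-1, 0, 2) = -1·(1, 0, -2), so λ = -1.
Then S^3 v = λ^3·v = (-1)^3·(1, 0, -2) = -1·(1, 0, -2) = (-1, 0, 2).

(-1, 0, 2)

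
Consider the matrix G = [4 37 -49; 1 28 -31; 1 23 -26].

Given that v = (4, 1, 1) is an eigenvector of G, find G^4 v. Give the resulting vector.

(4, 1, 1)

First find the eigenvalue: Gv = (4, 1, 1) = 1·(4, 1, 1), so λ = 1.
Then G^4 v = λ^4·v = 1^4·(4, 1, 1) = 1·(4, 1, 1) = (4, 1, 1).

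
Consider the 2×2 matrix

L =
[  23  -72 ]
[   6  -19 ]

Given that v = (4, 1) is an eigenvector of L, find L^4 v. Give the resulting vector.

First find the eigenvalue: Lv = (20, 5) = 5·(4, 1), so λ = 5.
Then L^4 v = λ^4·v = 5^4·(4, 1) = 625·(4, 1) = (2500, 625).

(2500, 625)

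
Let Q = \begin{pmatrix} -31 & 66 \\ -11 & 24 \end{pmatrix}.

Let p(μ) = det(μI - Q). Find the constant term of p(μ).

p(μ) = μ^2 + 7μ - 18.
The constant term is -18.

-18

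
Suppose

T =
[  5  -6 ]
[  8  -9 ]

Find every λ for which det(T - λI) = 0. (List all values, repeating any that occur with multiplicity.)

-3, -1

det(T - lambda·I) = (5 - lambda)(-9 - lambda) - (-6)·(8) = lambda^2 + 4·lambda + 3.
This factors as (lambda + 3)·(lambda + 1) = 0.
Eigenvalues: -3, -1.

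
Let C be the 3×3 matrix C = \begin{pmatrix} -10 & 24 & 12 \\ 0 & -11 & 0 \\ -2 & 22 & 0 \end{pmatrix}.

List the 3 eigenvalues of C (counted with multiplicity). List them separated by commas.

Compute the characteristic polynomial p(λ) = det(λI - C).
Cofactor expansion gives p(λ) = λ^3 + 21λ^2 + 134λ + 264.
Rational-root test: λ = -4 gives p(-4) = 0.
Dividing by (λ + 4) leaves λ^2 + 17λ + 66.
The quadratic factors as (λ + 11)·(λ + 6).
Eigenvalues: -11, -6, -4.

-11, -6, -4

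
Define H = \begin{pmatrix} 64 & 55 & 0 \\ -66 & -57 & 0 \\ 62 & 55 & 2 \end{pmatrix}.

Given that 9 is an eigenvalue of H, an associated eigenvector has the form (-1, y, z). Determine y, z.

We need (H - 9I)v = 0.
H - 9I = [[55, 55, 0], [-66, -66, 0], [62, 55, -7]].
Row 1: (55)·-1 + (55)·y + (0)·z = 0
Row 2: (-66)·-1 + (-66)·y + (0)·z = 0
Row 3: (62)·-1 + (55)·y + (-7)·z = 0
Solving gives y = 1, z = -1.
Check: H·(-1, 1, -1) = (-9, 9, -9) = 9·(-1, 1, -1).

1, -1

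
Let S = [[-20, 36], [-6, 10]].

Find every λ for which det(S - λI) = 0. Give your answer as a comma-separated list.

-8, -2

det(S - μI) = (-20 - μ)(10 - μ) - (36)·(-6) = μ^2 + 10μ + 16.
This factors as (μ + 8)·(μ + 2) = 0.
Eigenvalues: -8, -2.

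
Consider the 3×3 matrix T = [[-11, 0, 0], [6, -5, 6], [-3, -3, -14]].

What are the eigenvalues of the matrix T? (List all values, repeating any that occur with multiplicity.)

The characteristic polynomial is p(λ) = det(λI - T).
Expanding the 3×3 determinant: p(λ) = λ^3 + 30λ^2 + 297λ + 968.
Since p(-11) = 0, λ = -11 is a root.
Dividing by (λ + 11) leaves λ^2 + 19λ + 88.
The quadratic factors as (λ + 11)·(λ + 8).
Eigenvalues: -11, -11, -8.

-11, -11, -8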